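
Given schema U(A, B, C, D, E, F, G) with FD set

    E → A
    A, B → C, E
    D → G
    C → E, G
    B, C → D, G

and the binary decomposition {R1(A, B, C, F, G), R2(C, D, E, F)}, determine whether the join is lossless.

No

Common attributes: R1 ∩ R2 = {C, F}.
Closure of {C, F}: C → E, G applies, adding E, G; E → A applies, adding A. So (C, F)⁺ = {A, C, E, F, G}.
The closure contains neither all of R1 = {A, B, C, F, G} nor all of R2 = {C, D, E, F}, so the common attributes are not a superkey of either fragment. The join is lossy.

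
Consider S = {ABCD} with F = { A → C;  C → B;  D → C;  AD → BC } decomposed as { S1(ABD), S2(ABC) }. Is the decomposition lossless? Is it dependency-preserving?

lossless but not dependency-preserving

Lossless test: (AB)⁺ = {ABC}, which contains all of one fragment — lossless.
Dependency preservation: the restricted closure of {D} across the fragments never reaches {C}, so D → C cannot be enforced without a join — not preserved.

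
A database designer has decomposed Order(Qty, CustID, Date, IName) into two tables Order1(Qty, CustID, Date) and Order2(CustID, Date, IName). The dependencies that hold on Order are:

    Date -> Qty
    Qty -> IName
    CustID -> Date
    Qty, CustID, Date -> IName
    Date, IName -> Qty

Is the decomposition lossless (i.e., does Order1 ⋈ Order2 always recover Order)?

Yes

Common attributes: Order1 ∩ Order2 = {CustID, Date}.
Closure of {CustID, Date}: Date → Qty applies, adding Qty; Qty → IName applies, adding IName. So (CustID, Date)⁺ = {Qty, CustID, Date, IName}.
This closure contains every attribute of Order1, so Order1 ∩ Order2 → Order1. The join is lossless.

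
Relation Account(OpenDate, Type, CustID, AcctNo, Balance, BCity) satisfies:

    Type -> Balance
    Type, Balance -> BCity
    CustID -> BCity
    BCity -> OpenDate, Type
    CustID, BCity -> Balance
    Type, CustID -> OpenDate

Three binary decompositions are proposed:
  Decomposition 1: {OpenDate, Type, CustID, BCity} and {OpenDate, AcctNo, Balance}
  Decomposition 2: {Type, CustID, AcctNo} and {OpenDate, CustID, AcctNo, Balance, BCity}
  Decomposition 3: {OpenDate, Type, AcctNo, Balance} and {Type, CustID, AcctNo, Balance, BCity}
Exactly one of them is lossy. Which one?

Decomposition 1

Decomposition 1: common = {OpenDate}, closure = {OpenDate} → lossy.
Decomposition 2: common = {CustID, AcctNo}, closure = {OpenDate, Type, CustID, AcctNo, Balance, BCity} → lossless.
Decomposition 3: common = {Type, AcctNo, Balance}, closure = {OpenDate, Type, AcctNo, Balance, BCity} → lossless.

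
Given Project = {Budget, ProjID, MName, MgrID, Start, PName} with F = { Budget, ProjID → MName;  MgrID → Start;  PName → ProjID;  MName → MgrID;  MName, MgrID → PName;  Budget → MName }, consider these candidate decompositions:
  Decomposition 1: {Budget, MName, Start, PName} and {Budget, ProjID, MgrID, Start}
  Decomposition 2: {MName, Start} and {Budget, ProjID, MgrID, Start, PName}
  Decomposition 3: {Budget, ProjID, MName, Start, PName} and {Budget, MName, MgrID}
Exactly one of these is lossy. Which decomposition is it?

Decomposition 1: common = {Budget, Start}, closure = {Budget, ProjID, MName, MgrID, Start, PName} → lossless.
Decomposition 2: common = {Start}, closure = {Start} → lossy.
Decomposition 3: common = {Budget, MName}, closure = {Budget, ProjID, MName, MgrID, Start, PName} → lossless.

Decomposition 2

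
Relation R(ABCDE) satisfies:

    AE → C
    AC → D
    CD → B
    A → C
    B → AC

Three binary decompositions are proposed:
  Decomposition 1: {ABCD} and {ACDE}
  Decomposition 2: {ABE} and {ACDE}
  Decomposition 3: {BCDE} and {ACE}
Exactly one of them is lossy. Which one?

Decomposition 3

Decomposition 1: common = {ACD}, closure = {ABCD} → lossless.
Decomposition 2: common = {AE}, closure = {ABCDE} → lossless.
Decomposition 3: common = {CE}, closure = {CE} → lossy.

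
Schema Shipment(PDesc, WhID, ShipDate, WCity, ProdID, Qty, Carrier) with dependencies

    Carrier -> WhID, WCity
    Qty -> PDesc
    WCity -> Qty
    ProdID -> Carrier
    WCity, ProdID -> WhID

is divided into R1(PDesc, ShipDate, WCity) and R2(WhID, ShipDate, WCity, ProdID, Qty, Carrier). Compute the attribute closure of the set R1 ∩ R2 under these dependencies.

PDesc, ShipDate, WCity, Qty

R1 ∩ R2 = {ShipDate, WCity}.
WCity → Qty applies, adding Qty
Qty → PDesc applies, adding PDesc
Closure: {PDesc, ShipDate, WCity, Qty}.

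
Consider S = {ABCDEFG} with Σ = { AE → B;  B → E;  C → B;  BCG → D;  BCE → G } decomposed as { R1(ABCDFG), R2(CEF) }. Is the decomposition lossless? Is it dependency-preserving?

Lossless test: (CF)⁺ = {BCDEFG}, which contains all of one fragment — lossless.
Dependency preservation: the restricted closure of {AE} across the fragments never reaches {B}, so AE → B cannot be enforced without a join — not preserved.

lossless but not dependency-preserving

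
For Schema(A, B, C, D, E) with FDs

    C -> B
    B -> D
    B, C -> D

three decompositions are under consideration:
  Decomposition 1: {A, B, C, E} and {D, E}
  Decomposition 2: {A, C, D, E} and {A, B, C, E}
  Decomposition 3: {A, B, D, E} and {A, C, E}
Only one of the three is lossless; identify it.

Decomposition 1: common = {E}, closure = {E} → lossy.
Decomposition 2: common = {A, C, E}, closure = {A, B, C, D, E} → lossless.
Decomposition 3: common = {A, E}, closure = {A, E} → lossy.

Decomposition 2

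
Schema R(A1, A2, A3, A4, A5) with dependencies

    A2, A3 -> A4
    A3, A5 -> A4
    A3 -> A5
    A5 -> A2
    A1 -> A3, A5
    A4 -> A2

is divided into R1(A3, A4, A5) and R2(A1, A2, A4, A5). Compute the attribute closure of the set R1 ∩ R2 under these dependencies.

R1 ∩ R2 = {A4, A5}.
A5 → A2 applies, adding A2
Closure: {A2, A4, A5}.

A2, A4, A5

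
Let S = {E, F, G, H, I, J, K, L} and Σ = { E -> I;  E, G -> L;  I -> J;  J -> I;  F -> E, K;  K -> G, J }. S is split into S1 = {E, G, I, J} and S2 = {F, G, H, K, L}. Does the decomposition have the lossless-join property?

Common attributes: S1 ∩ S2 = {G}.
No dependency enlarges {G}, so (G)⁺ = {G}.
The closure contains neither all of S1 = {E, G, I, J} nor all of S2 = {F, G, H, K, L}, so the common attributes are not a superkey of either fragment. The join is lossy.

No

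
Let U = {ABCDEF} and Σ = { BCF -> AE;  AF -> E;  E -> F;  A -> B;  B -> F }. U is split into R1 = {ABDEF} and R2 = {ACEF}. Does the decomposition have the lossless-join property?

No

Common attributes: R1 ∩ R2 = {AEF}.
Closure of {AEF}: A → B applies, adding B. So (AEF)⁺ = {ABEF}.
The closure contains neither all of R1 = {ABDEF} nor all of R2 = {ACEF}, so the common attributes are not a superkey of either fragment. The join is lossy.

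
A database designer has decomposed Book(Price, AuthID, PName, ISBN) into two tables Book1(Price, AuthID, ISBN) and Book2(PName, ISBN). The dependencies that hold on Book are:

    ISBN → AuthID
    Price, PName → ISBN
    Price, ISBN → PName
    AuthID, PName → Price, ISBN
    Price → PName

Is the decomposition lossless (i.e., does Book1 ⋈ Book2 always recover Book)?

Common attributes: Book1 ∩ Book2 = {ISBN}.
Closure of {ISBN}: ISBN → AuthID applies, adding AuthID. So (ISBN)⁺ = {AuthID, ISBN}.
The closure contains neither all of Book1 = {Price, AuthID, ISBN} nor all of Book2 = {PName, ISBN}, so the common attributes are not a superkey of either fragment. The join is lossy.

No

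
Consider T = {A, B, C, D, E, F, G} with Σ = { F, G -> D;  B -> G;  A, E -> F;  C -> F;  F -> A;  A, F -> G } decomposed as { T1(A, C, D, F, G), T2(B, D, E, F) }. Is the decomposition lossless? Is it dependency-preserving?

Lossless test: (D, F)⁺ = {A, D, F, G}, which is a superkey of neither fragment — lossy.
Dependency preservation: the restricted closure of {B} across the fragments never reaches {G}, so B → G cannot be enforced without a join — not preserved.

lossy and not dependency-preserving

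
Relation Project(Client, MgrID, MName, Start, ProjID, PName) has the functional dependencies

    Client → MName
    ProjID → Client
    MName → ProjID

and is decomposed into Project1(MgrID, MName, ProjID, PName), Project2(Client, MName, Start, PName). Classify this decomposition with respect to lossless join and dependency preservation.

Lossless test: (MName, PName)⁺ = {Client, MName, ProjID, PName}, which is a superkey of neither fragment — lossy.
Dependency preservation: ProjID → Client is not contained in any single fragment, but the restricted closure of its left-hand side across the fragments still reaches the right-hand side; the remaining FDs each lie inside some fragment. All dependencies are preserved.

lossy but dependency-preserving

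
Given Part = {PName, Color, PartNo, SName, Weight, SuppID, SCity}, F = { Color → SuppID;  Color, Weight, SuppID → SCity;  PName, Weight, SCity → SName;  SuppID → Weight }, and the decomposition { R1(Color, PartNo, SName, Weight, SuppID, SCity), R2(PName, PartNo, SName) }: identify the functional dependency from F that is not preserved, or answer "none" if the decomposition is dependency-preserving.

Check PName, Weight, SCity → SName: no single fragment contains all of {PName, SName, Weight, SCity}, and the restricted closure of {PName, Weight, SCity} across the fragments never reaches {SName}.
Color → SuppID is preserved.
Color, Weight, SuppID → SCity is preserved.
SuppID → Weight is preserved.

PName, Weight, SCity → SName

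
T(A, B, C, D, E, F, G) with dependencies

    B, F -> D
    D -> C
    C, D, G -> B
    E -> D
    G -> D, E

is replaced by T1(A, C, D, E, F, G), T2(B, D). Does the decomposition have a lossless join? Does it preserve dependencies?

lossy and not dependency-preserving

Lossless test: (D)⁺ = {C, D}, which is a superkey of neither fragment — lossy.
Dependency preservation: the restricted closure of {B, F} across the fragments never reaches {D}, so B, F → D cannot be enforced without a join — not preserved.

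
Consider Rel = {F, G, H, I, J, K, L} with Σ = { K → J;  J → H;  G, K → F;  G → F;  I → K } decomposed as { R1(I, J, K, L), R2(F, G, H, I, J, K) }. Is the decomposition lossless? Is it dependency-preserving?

lossy but dependency-preserving

Lossless test: (I, J, K)⁺ = {H, I, J, K}, which is a superkey of neither fragment — lossy.
Dependency preservation: every FD's attributes lie within a single fragment, so each can be enforced locally — preserved.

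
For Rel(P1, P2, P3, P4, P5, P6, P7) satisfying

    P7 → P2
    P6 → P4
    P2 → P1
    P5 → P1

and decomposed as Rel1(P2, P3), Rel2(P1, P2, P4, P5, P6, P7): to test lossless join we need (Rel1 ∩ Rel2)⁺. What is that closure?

P1, P2

Rel1 ∩ Rel2 = {P2}.
P2 → P1 applies, adding P1
Closure: {P1, P2}.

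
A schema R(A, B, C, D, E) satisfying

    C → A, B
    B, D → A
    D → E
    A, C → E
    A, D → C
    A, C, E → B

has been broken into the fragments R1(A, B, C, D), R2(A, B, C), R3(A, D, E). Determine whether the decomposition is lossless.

Yes

Chase test. Columns are A, B, C, D, E; row i has aⱼ where attribute j ∈ Ri, else bᵢⱼ.
Initial tableau (one row per fragment):
  row 1: a1 a2 a3 a4 b15
  row 2: a1 a2 a3 b24 b25
  row 3: a1 b32 b33 a4 a5
Rows 1 and 3 agree on D; apply D→E and equate their E entries.
Rows 1 and 2 agree on A, C; apply A, C→E and equate their E entries.
Rows 1 and 3 agree on A, D; apply A, D→C and equate their C entries.
Rows 1 and 3 agree on A, C, E; apply A, C, E→B and equate their B entries.
Row 1 is now all distinguished symbols — the join is lossless.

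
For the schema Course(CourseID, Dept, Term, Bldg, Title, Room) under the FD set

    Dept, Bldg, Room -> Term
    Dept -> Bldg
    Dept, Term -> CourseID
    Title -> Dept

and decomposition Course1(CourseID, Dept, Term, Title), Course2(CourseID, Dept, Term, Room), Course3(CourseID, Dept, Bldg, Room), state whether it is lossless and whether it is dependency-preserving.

lossy but dependency-preserving

Lossless test (chase): Rows 1 and 2 agree on Dept; apply Dept→Bldg and equate their Bldg entries. Rows 1 and 3 agree on Dept; apply Dept→Bldg and equate their Bldg entries. Rows 2 and 3 agree on Dept, Bldg, Room; apply Dept, Bldg, Room→Term and equate their Term entries. No row becomes fully distinguished — the join is lossy.
Dependency preservation: Dept, Bldg, Room → Term is not contained in any single fragment, but the restricted closure of its left-hand side across the fragments still reaches the right-hand side; the remaining FDs each lie inside some fragment. All dependencies are preserved.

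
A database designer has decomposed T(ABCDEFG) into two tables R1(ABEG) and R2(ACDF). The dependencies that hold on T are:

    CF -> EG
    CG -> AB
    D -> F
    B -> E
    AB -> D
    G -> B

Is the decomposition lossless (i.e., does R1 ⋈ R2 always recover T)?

No

Common attributes: R1 ∩ R2 = {A}.
No dependency enlarges {A}, so (A)⁺ = {A}.
The closure contains neither all of R1 = {ABEG} nor all of R2 = {ACDF}, so the common attributes are not a superkey of either fragment. The join is lossy.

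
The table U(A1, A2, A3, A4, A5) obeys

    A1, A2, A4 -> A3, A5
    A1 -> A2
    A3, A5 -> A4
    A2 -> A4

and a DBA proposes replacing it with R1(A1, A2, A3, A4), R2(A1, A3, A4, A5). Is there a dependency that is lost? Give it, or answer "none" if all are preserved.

A1, A2, A4 → A3, A5: restricted closure across fragments reaches A3, A5.
A1 → A2 lies within R1.
A3, A5 → A4 lies within R2.
A2 → A4 lies within R1.
Every dependency is enforceable on the fragments, so the decomposition is dependency-preserving.

none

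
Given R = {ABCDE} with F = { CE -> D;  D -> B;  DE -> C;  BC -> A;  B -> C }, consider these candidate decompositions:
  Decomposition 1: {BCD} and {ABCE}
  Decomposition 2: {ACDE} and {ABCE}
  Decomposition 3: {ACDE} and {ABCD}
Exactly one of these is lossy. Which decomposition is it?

Decomposition 1: common = {BC}, closure = {ABC} → lossy.
Decomposition 2: common = {ACE}, closure = {ABCDE} → lossless.
Decomposition 3: common = {ACD}, closure = {ABCD} → lossless.

Decomposition 1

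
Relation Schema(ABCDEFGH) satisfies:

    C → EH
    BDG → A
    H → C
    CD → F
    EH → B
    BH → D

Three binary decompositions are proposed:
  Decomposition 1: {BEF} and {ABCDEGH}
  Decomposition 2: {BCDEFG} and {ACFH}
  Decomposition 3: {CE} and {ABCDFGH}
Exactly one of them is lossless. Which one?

Decomposition 1: common = {BE}, closure = {BE} → lossy.
Decomposition 2: common = {CF}, closure = {BCDEFH} → lossy.
Decomposition 3: common = {C}, closure = {BCDEFH} → lossless.

Decomposition 3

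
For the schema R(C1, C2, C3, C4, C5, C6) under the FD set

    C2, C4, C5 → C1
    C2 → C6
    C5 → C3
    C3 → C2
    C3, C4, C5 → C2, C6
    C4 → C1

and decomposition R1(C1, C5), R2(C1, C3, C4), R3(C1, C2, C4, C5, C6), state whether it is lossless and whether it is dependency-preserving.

Lossless test (chase): Rows 1 and 3 agree on C5; apply C5→C3 and equate their C3 entries. Rows 1 and 3 agree on C3; apply C3→C2 and equate their C2 entries. Rows 1 and 3 agree on C2; apply C2→C6 and equate their C6 entries. No row becomes fully distinguished — the join is lossy.
Dependency preservation: the restricted closure of {C5} across the fragments never reaches {C3}, so C5 → C3 cannot be enforced without a join — not preserved.

lossy and not dependency-preserving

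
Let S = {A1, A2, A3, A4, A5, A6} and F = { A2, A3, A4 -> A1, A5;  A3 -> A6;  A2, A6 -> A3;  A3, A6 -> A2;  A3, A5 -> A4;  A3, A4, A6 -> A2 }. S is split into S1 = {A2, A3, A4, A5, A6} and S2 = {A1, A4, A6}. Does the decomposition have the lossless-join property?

Common attributes: S1 ∩ S2 = {A4, A6}.
No dependency enlarges {A4, A6}, so (A4, A6)⁺ = {A4, A6}.
The closure contains neither all of S1 = {A2, A3, A4, A5, A6} nor all of S2 = {A1, A4, A6}, so the common attributes are not a superkey of either fragment. The join is lossy.

No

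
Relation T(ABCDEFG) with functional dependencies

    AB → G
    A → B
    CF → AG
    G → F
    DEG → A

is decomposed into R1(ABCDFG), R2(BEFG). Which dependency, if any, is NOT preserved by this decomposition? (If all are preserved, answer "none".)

Check DEG → A: no single fragment contains all of {ADEG}, and the restricted closure of {DEG} across the fragments never reaches {A}.
AB → G is preserved.
A → B is preserved.
CF → AG is preserved.
G → F is preserved.

DEG → A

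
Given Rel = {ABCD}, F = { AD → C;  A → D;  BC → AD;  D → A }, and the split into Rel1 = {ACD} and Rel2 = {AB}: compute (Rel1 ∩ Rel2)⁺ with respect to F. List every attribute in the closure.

Rel1 ∩ Rel2 = {A}.
A → D applies, adding D
AD → C applies, adding C
Closure: {ACD}.

ACD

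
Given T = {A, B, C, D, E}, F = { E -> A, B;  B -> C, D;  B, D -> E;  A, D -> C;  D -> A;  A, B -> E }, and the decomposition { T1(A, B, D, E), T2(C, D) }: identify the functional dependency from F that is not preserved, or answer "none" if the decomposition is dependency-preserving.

none

E → A, B lies within T1.
B → C, D: restricted closure across fragments reaches C, D.
B, D → E lies within T1.
A, D → C: restricted closure across fragments reaches C.
D → A lies within T1.
A, B → E lies within T1.
Every dependency is enforceable on the fragments, so the decomposition is dependency-preserving.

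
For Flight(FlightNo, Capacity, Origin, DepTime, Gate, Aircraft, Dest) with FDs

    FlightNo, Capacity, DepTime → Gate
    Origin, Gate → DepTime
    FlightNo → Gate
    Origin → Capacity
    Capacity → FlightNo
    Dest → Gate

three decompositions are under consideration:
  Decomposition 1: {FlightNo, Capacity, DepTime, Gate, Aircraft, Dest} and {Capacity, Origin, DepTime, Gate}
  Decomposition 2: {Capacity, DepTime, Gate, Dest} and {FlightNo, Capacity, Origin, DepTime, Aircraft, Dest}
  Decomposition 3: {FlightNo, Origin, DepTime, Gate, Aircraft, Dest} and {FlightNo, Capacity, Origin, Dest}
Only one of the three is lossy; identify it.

Decomposition 1

Decomposition 1: common = {Capacity, DepTime, Gate}, closure = {FlightNo, Capacity, DepTime, Gate} → lossy.
Decomposition 2: common = {Capacity, DepTime, Dest}, closure = {FlightNo, Capacity, DepTime, Gate, Dest} → lossless.
Decomposition 3: common = {FlightNo, Origin, Dest}, closure = {FlightNo, Capacity, Origin, DepTime, Gate, Dest} → lossless.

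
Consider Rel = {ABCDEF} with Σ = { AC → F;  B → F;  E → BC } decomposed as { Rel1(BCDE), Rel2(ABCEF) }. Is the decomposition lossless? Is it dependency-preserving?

Lossless test: (BCE)⁺ = {BCEF}, which is a superkey of neither fragment — lossy.
Dependency preservation: every FD's attributes lie within a single fragment, so each can be enforced locally — preserved.

lossy but dependency-preserving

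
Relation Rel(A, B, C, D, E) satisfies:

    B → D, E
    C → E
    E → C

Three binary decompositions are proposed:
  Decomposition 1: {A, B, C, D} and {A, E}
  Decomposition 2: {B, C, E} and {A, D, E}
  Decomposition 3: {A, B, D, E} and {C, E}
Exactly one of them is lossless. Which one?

Decomposition 1: common = {A}, closure = {A} → lossy.
Decomposition 2: common = {E}, closure = {C, E} → lossy.
Decomposition 3: common = {E}, closure = {C, E} → lossless.

Decomposition 3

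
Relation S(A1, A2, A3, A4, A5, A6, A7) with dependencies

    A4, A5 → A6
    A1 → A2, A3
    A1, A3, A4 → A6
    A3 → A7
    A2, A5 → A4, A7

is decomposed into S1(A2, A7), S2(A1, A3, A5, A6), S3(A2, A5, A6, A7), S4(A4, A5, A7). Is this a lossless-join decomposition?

No

Chase test. Columns are A1, A2, A3, A4, A5, A6, A7; row i has aⱼ where attribute j ∈ Si, else bᵢⱼ.
Initial tableau (one row per fragment):
  row 1: b11 a2 b13 b14 b15 b16 a7
  row 2: a1 b22 a3 b24 a5 a6 b27
  row 3: b31 a2 b33 b34 a5 a6 a7
  row 4: b41 b42 b43 a4 a5 b46 a7
No row becomes fully distinguished — the join is lossy.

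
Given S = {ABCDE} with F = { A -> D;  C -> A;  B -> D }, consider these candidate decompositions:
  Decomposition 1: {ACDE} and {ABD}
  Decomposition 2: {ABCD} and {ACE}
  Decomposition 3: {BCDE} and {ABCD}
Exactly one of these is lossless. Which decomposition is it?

Decomposition 1: common = {AD}, closure = {AD} → lossy.
Decomposition 2: common = {AC}, closure = {ACD} → lossy.
Decomposition 3: common = {BCD}, closure = {ABCD} → lossless.

Decomposition 3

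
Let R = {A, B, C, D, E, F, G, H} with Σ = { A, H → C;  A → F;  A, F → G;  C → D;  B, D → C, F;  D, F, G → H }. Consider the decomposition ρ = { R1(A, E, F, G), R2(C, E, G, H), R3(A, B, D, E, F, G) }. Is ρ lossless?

Chase test. Columns are A, B, C, D, E, F, G, H; row i has aⱼ where attribute j ∈ Ri, else bᵢⱼ.
Initial tableau (one row per fragment):
  row 1: a1 b12 b13 b14 a5 a6 a7 b18
  row 2: b21 b22 a3 b24 a5 b26 a7 a8
  row 3: a1 a2 b33 a4 a5 a6 a7 b38
No row becomes fully distinguished — the join is lossy.

No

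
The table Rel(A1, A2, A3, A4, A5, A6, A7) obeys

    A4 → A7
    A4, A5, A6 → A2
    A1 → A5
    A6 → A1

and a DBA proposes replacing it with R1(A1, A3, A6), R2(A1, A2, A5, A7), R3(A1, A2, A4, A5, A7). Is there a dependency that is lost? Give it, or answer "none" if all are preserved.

Check A4, A5, A6 → A2: no single fragment contains all of {A2, A4, A5, A6}, and the restricted closure of {A4, A5, A6} across the fragments never reaches {A2}.
A4 → A7 is preserved.
A1 → A5 is preserved.
A6 → A1 is preserved.

A4, A5, A6 → A2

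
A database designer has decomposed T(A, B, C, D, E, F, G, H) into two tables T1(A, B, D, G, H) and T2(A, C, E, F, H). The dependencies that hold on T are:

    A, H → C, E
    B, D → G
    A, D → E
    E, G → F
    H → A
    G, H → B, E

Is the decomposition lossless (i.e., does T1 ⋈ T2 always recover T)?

Common attributes: T1 ∩ T2 = {A, H}.
Closure of {A, H}: A, H → C, E applies, adding C, E. So (A, H)⁺ = {A, C, E, H}.
The closure contains neither all of T1 = {A, B, D, G, H} nor all of T2 = {A, C, E, F, H}, so the common attributes are not a superkey of either fragment. The join is lossy.

No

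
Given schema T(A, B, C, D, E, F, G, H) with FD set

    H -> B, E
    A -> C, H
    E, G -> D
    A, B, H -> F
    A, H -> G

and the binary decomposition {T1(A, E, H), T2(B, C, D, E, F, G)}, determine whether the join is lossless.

No

Common attributes: T1 ∩ T2 = {E}.
No dependency enlarges {E}, so (E)⁺ = {E}.
The closure contains neither all of T1 = {A, E, H} nor all of T2 = {B, C, D, E, F, G}, so the common attributes are not a superkey of either fragment. The join is lossy.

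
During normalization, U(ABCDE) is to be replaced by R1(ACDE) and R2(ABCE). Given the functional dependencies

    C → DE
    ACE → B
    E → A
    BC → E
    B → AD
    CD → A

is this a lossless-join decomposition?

Yes

Common attributes: R1 ∩ R2 = {ACE}.
Closure of {ACE}: C → DE applies, adding D; ACE → B applies, adding B. So (ACE)⁺ = {ABCDE}.
This closure contains every attribute of R1, so R1 ∩ R2 → R1. The join is lossless.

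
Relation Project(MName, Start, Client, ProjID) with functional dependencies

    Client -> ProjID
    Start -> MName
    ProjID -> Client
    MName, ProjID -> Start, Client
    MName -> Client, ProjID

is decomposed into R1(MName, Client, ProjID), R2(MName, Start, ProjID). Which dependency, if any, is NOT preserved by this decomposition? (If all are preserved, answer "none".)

none

Client → ProjID lies within R1.
Start → MName lies within R2.
ProjID → Client lies within R1.
MName, ProjID → Start, Client: restricted closure across fragments reaches Start, Client.
MName → Client, ProjID lies within R1.
Every dependency is enforceable on the fragments, so the decomposition is dependency-preserving.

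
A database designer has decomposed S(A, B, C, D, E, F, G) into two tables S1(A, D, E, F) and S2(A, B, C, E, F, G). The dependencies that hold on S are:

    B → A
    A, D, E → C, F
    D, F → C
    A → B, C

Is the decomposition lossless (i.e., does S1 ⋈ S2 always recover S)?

Common attributes: S1 ∩ S2 = {A, E, F}.
Closure of {A, E, F}: A → B, C applies, adding B, C. So (A, E, F)⁺ = {A, B, C, E, F}.
The closure contains neither all of S1 = {A, D, E, F} nor all of S2 = {A, B, C, E, F, G}, so the common attributes are not a superkey of either fragment. The join is lossy.

No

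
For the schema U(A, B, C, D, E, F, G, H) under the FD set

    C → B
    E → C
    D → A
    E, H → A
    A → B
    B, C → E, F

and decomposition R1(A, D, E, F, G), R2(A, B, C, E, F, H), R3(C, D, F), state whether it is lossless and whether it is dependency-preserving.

Lossless test (chase): Rows 2 and 3 agree on C; apply C→B and equate their B entries. Rows 1 and 2 agree on E; apply E→C and equate their C entries. Rows 1 and 3 agree on D; apply D→A and equate their A entries. Rows 1 and 2 agree on A; apply A→B and equate their B entries. Rows 1 and 3 agree on B, C; apply B, C→E, F and equate their E, F entries. No row becomes fully distinguished — the join is lossy.
Dependency preservation: every FD's attributes lie within a single fragment, so each can be enforced locally — preserved.

lossy but dependency-preserving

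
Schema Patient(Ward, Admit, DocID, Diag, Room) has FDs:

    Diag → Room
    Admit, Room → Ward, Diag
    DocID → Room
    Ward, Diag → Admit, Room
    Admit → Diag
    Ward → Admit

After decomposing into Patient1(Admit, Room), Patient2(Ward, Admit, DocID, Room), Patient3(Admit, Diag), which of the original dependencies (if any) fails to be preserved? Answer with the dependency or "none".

Check Diag → Room: no single fragment contains all of {Diag, Room}, and the restricted closure of {Diag} across the fragments never reaches {Room}.
Admit, Room → Ward, Diag is preserved.
DocID → Room is preserved.
Ward, Diag → Admit, Room is preserved.
Admit → Diag is preserved.
Ward → Admit is preserved.

Diag → Room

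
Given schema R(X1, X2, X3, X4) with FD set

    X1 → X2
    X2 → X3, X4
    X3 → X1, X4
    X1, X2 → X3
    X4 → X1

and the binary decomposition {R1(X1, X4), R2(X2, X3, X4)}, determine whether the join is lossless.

Yes

Common attributes: R1 ∩ R2 = {X4}.
Closure of {X4}: X4 → X1 applies, adding X1; X1 → X2 applies, adding X2; X2 → X3, X4 applies, adding X3. So (X4)⁺ = {X1, X2, X3, X4}.
This closure contains every attribute of R1, so R1 ∩ R2 → R1. The join is lossless.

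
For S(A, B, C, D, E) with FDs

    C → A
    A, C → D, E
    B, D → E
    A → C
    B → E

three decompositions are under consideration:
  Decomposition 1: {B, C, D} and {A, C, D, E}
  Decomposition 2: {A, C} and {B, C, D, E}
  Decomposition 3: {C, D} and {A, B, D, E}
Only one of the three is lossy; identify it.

Decomposition 1: common = {C, D}, closure = {A, C, D, E} → lossless.
Decomposition 2: common = {C}, closure = {A, C, D, E} → lossless.
Decomposition 3: common = {D}, closure = {D} → lossy.

Decomposition 3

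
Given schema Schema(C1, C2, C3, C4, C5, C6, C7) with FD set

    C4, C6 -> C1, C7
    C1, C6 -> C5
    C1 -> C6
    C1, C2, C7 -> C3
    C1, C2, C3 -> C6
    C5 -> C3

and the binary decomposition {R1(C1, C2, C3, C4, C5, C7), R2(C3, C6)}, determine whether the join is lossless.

Common attributes: R1 ∩ R2 = {C3}.
No dependency enlarges {C3}, so (C3)⁺ = {C3}.
The closure contains neither all of R1 = {C1, C2, C3, C4, C5, C7} nor all of R2 = {C3, C6}, so the common attributes are not a superkey of either fragment. The join is lossy.

No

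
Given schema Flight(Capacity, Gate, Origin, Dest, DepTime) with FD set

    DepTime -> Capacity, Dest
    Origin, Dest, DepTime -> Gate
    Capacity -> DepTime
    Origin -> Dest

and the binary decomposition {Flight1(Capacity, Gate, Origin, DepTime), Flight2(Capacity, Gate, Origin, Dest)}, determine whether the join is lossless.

Yes

Common attributes: Flight1 ∩ Flight2 = {Capacity, Gate, Origin}.
Closure of {Capacity, Gate, Origin}: Capacity → DepTime applies, adding DepTime; Origin → Dest applies, adding Dest. So (Capacity, Gate, Origin)⁺ = {Capacity, Gate, Origin, Dest, DepTime}.
This closure contains every attribute of Flight1, so Flight1 ∩ Flight2 → Flight1. The join is lossless.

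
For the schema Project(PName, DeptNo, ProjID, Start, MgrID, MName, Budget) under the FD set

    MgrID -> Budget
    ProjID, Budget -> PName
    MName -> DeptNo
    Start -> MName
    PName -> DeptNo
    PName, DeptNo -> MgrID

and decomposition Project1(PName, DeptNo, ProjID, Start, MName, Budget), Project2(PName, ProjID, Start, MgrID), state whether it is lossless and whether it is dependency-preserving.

lossless but not dependency-preserving

Lossless test: (PName, ProjID, Start)⁺ = {PName, DeptNo, ProjID, Start, MgrID, MName, Budget}, which contains all of one fragment — lossless.
Dependency preservation: the restricted closure of {MgrID} across the fragments never reaches {Budget}, so MgrID → Budget cannot be enforced without a join — not preserved.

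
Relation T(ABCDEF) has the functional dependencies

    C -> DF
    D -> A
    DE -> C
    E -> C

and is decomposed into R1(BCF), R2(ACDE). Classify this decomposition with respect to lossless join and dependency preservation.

Lossless test: (C)⁺ = {ACDF}, which is a superkey of neither fragment — lossy.
Dependency preservation: C → DF is not contained in any single fragment, but the restricted closure of its left-hand side across the fragments still reaches the right-hand side; the remaining FDs each lie inside some fragment. All dependencies are preserved.

lossy but dependency-preserving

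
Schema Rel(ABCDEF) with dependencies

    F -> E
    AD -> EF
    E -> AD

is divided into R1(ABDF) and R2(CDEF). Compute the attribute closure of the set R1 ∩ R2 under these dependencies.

ADEF

R1 ∩ R2 = {DF}.
F → E applies, adding E
E → AD applies, adding A
Closure: {ADEF}.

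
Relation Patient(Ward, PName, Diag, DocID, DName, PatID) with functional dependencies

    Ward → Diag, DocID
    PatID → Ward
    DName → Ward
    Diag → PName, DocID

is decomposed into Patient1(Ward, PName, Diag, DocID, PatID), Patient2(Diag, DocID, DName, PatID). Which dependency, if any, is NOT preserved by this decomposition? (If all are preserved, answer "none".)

Check DName → Ward: no single fragment contains all of {Ward, DName}, and the restricted closure of {DName} across the fragments never reaches {Ward}.
Ward → Diag, DocID is preserved.
PatID → Ward is preserved.
Diag → PName, DocID is preserved.

DName → Ward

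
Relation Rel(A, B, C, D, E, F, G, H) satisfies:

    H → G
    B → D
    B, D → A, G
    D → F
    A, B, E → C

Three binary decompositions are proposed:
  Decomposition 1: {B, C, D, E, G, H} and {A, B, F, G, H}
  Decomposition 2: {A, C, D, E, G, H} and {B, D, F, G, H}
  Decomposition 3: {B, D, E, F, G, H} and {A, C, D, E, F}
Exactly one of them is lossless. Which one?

Decomposition 1: common = {B, G, H}, closure = {A, B, D, F, G, H} → lossless.
Decomposition 2: common = {D, G, H}, closure = {D, F, G, H} → lossy.
Decomposition 3: common = {D, E, F}, closure = {D, E, F} → lossy.

Decomposition 1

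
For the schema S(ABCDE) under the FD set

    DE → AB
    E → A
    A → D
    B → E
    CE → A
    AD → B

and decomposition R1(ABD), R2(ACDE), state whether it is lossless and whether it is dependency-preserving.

lossless and dependency-preserving

Lossless test: (AD)⁺ = {ABDE}, which contains all of one fragment — lossless.
Dependency preservation: DE → AB; B → E are not contained in any single fragment, but the restricted closure of each left-hand side across the fragments still reaches the right-hand side; the remaining FDs each lie inside some fragment. All dependencies are preserved.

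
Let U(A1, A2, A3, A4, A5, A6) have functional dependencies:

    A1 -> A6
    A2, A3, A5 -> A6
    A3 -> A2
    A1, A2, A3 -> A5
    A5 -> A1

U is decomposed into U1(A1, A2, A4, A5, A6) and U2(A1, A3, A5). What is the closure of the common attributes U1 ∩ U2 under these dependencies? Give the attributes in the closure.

A1, A5, A6

U1 ∩ U2 = {A1, A5}.
A1 → A6 applies, adding A6
Closure: {A1, A5, A6}.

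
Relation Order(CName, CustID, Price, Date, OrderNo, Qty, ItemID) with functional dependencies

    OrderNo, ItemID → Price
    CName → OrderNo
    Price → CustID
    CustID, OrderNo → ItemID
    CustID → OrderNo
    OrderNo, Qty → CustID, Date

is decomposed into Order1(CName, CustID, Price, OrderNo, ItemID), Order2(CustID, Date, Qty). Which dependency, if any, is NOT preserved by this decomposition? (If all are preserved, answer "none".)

Check OrderNo, Qty → CustID, Date: no single fragment contains all of {CustID, Date, OrderNo, Qty}, and the restricted closure of {OrderNo, Qty} across the fragments never reaches {CustID, Date}.
OrderNo, ItemID → Price is preserved.
CName → OrderNo is preserved.
Price → CustID is preserved.
CustID, OrderNo → ItemID is preserved.
CustID → OrderNo is preserved.

OrderNo, Qty → CustID, Date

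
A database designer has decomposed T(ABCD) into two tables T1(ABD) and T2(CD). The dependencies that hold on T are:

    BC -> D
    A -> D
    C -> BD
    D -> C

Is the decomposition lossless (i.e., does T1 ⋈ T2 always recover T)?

Yes

Common attributes: T1 ∩ T2 = {D}.
Closure of {D}: D → C applies, adding C; C → BD applies, adding B. So (D)⁺ = {BCD}.
This closure contains every attribute of T2, so T1 ∩ T2 → T2. The join is lossless.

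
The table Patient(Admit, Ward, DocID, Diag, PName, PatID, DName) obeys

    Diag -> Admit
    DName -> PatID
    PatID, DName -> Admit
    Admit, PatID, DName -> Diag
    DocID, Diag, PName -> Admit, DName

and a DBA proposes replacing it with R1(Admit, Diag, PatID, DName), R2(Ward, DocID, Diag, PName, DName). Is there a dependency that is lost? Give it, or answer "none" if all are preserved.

none

Diag → Admit lies within R1.
DName → PatID lies within R1.
PatID, DName → Admit lies within R1.
Admit, PatID, DName → Diag lies within R1.
DocID, Diag, PName → Admit, DName: restricted closure across fragments reaches Admit, DName.
Every dependency is enforceable on the fragments, so the decomposition is dependency-preserving.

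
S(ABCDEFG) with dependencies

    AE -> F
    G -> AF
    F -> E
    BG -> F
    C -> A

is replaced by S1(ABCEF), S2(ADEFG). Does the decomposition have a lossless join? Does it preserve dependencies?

lossy but dependency-preserving

Lossless test: (AEF)⁺ = {AEF}, which is a superkey of neither fragment — lossy.
Dependency preservation: BG → F is not contained in any single fragment, but the restricted closure of its left-hand side across the fragments still reaches the right-hand side; the remaining FDs each lie inside some fragment. All dependencies are preserved.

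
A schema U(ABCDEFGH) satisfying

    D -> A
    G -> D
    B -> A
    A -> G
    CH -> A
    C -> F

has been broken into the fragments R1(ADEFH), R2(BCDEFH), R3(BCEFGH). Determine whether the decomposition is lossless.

Yes

Chase test. Columns are ABCDEFGH; row i has aⱼ where attribute j ∈ Ri, else bᵢⱼ.
Initial tableau (one row per fragment):
  row 1: a1 b12 b13 a4 a5 a6 b17 a8
  row 2: b21 a2 a3 a4 a5 a6 b27 a8
  row 3: b31 a2 a3 b34 a5 a6 a7 a8
Rows 1 and 2 agree on D; apply D→A and equate their A entries.
Rows 2 and 3 agree on B; apply B→A and equate their A entries.
Rows 1 and 2 agree on A; apply A→G and equate their G entries.
Rows 1 and 3 agree on A; apply A→G and equate their G entries.
Rows 1 and 3 agree on G; apply G→D and equate their D entries.
Row 2 is now all distinguished symbols — the join is lossless.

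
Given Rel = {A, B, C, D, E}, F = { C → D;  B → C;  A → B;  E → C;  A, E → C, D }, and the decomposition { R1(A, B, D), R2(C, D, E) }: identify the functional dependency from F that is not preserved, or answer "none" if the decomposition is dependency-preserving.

Check B → C: no single fragment contains all of {B, C}, and the restricted closure of {B} across the fragments never reaches {C}.
C → D is preserved.
A → B is preserved.
E → C is preserved.
A, E → C, D is preserved.

B → C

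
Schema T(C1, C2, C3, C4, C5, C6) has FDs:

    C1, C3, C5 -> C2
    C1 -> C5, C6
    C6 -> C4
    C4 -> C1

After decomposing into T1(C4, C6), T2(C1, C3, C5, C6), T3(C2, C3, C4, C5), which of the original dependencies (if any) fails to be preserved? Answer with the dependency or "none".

C1, C3, C5 → C2: restricted closure across fragments reaches C2.
C1 → C5, C6 lies within T2.
C6 → C4 lies within T1.
C4 → C1: restricted closure across fragments reaches C1.
Every dependency is enforceable on the fragments, so the decomposition is dependency-preserving.

none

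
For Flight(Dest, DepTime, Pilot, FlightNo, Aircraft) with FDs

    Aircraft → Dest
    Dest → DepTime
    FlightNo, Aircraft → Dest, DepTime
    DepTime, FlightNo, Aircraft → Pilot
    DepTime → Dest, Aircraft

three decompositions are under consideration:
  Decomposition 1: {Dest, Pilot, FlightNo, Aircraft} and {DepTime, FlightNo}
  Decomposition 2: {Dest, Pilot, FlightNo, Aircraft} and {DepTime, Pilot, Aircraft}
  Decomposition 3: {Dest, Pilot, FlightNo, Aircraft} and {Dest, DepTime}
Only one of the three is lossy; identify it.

Decomposition 1: common = {FlightNo}, closure = {FlightNo} → lossy.
Decomposition 2: common = {Pilot, Aircraft}, closure = {Dest, DepTime, Pilot, Aircraft} → lossless.
Decomposition 3: common = {Dest}, closure = {Dest, DepTime, Aircraft} → lossless.

Decomposition 1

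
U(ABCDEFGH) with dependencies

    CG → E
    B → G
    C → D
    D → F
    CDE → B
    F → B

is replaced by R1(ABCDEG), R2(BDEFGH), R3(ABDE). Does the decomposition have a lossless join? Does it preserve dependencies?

lossy but dependency-preserving

Lossless test (chase): Rows 1 and 3 agree on B; apply B→G and equate their G entries. Rows 1 and 2 agree on D; apply D→F and equate their F entries. Rows 1 and 3 agree on D; apply D→F and equate their F entries. No row becomes fully distinguished — the join is lossy.
Dependency preservation: every FD's attributes lie within a single fragment, so each can be enforced locally — preserved.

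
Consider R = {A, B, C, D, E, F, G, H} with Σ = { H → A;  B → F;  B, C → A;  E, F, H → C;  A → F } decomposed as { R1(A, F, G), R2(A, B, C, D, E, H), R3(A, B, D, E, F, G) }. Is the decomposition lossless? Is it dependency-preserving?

lossy but dependency-preserving

Lossless test (chase): Rows 2 and 3 agree on B; apply B→F and equate their F entries. No row becomes fully distinguished — the join is lossy.
Dependency preservation: E, F, H → C is not contained in any single fragment, but the restricted closure of its left-hand side across the fragments still reaches the right-hand side; the remaining FDs each lie inside some fragment. All dependencies are preserved.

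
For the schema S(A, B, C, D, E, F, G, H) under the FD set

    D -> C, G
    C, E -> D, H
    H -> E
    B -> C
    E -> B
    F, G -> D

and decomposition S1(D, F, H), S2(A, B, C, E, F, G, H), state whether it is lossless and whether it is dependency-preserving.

lossless but not dependency-preserving

Lossless test: (F, H)⁺ = {B, C, D, E, F, G, H}, which contains all of one fragment — lossless.
Dependency preservation: the restricted closure of {D} across the fragments never reaches {C, G}, so D → C, G cannot be enforced without a join — not preserved.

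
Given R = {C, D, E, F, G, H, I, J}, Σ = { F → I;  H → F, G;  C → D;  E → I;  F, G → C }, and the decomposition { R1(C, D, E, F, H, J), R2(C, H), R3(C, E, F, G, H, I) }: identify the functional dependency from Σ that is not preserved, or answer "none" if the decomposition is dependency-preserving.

none

F → I lies within R3.
H → F, G lies within R3.
C → D lies within R1.
E → I lies within R3.
F, G → C lies within R3.
Every dependency is enforceable on the fragments, so the decomposition is dependency-preserving.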